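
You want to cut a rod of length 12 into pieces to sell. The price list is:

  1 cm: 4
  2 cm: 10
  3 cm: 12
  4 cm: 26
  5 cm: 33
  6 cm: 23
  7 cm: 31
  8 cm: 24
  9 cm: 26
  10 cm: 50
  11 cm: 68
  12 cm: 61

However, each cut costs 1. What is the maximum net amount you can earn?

Build r[k] bottom-up: r[k] = max over allowed piece i of (p[i] + r[k−i]) − 1 per cut.
r[1] = 4
r[2] = max(4+4-1, 10+0) = 10
r[3] = max(4+10-1, 10+4-1, 12+0) = 13
r[4] = max(4+13-1, 10+10-1, 12+4-1, 26+0) = 26
r[5] = max(4+26-1, 10+13-1, 12+10-1, 26+4-1, 33+0) = 33
r[6] = max(4+33-1, 10+26-1, 12+13-1, 26+10-1, 33+4-1, 23+0) = 36
r[7] = max(4+36-1, 10+33-1, 12+26-1, …, 23+4-1, 31+0) = 42
r[8] = max(4+42-1, 10+36-1, 12+33-1, …, 31+4-1, 24+0) = 51
r[9] = max(4+51-1, 10+42-1, 12+36-1, …, 24+4-1, 26+0) = 58
r[10] = max(4+58-1, 10+51-1, 12+42-1, …, 26+4-1, 50+0) = 65
r[11] = max(4+65-1, 10+58-1, 12+51-1, …, 50+4-1, 68+0) = 68
r[12] = max(4+68-1, 10+65-1, 12+58-1, …, 68+4-1, 61+0) = 76
One optimal plan: pieces 4 + 4 + 4 (2 cuts) → 78 − 2 = 76.

76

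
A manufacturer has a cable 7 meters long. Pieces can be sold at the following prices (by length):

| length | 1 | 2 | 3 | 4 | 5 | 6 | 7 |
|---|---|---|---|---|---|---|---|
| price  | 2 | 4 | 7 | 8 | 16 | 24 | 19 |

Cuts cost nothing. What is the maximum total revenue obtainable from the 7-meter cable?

Consider every possible first cut. r[k] is the best of p[i]+r[k−i] over all sellable i≤k.
r[1] = 2
r[2] = 4  (first piece 1, then r[1]=2)
r[3] = 7
r[4] = 9  (first piece 1, then r[3]=7)
r[5] = 16
r[6] = 24
r[7] = 26  (first piece 1, then r[6]=24)
One optimal cutting: 6 + 1 → $24 + $2 = $26.

26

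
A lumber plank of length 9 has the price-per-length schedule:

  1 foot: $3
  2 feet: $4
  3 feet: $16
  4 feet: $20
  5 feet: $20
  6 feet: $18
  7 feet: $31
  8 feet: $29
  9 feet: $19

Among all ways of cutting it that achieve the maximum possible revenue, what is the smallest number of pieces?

Consider every possible first cut. r[k] is the best of p[i]+r[k−i] over all sellable i≤k.
r[1] = 3
r[2] = 6  (first piece 1, then r[1]=3)
r[3] = 16
r[4] = 20
r[5] = 23  (first piece 1, then r[4]=20)
r[6] = 32  (first piece 3, then r[3]=16)
r[7] = 36  (first piece 3, then r[4]=20)
r[8] = 40  (first piece 4, then r[4]=20)
r[9] = 48  (first piece 3, then r[6]=32)
Maximum revenue is $48.
Now minimize piece count subject to staying optimal: for each k, pieces[k] = 1 + min over i with p[i]+r[k−i]=r[k] of pieces[k−i].
pieces[6] = 2
pieces[7] = 2
pieces[8] = 2
pieces[9] = 3

3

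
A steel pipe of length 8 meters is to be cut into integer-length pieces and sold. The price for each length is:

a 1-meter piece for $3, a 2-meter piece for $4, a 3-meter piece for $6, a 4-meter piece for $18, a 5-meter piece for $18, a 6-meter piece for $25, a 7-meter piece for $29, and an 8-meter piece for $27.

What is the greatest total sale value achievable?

Let v[k] be the best obtainable value from length k. For each k, try every first piece i and keep the best of price[i] + v[k−i].
v[1] = 3
v[2] = 6  (first piece 1, then v[1]=3)
v[3] = 9  (first piece 1, then v[2]=6)
v[4] = 18
v[5] = 21  (first piece 1, then v[4]=18)
v[6] = 25
v[7] = 29
v[8] = 36  (first piece 4, then v[4]=18)
One optimal cutting: 4 + 4 → $18 + $18 = $36.

36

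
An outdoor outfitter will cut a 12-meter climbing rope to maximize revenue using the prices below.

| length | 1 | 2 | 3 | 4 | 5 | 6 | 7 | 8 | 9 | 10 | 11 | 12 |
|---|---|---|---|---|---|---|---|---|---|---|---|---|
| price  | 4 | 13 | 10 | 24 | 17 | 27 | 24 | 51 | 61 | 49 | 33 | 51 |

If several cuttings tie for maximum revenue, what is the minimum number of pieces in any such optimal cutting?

Let r[k] be the best obtainable value from length k. For each k, try every first piece i and keep the best of price[i] + r[k−i].
r[1] = 4
r[2] = max(4+4, 13+0) = 13
r[3] = max(4+13, 13+4, 10+0) = 17
r[4] = max(4+17, 13+13, 10+4, 24+0) = 26
r[5] = max(4+26, 13+17, 10+13, 24+4, 17+0) = 30
r[6] = max(4+30, 13+26, 10+17, 24+13, 17+4, 27+0) = 39
r[7] = max(4+39, 13+30, 10+26, …, 27+4, 24+0) = 43
r[8] = max(4+43, 13+39, 10+30, …, 24+4, 51+0) = 52
r[9] = max(4+52, 13+43, 10+39, …, 51+4, 61+0) = 61
r[10] = max(4+61, 13+52, 10+43, …, 61+4, 49+0) = 65
r[11] = max(4+65, 13+61, 10+52, …, 49+4, 33+0) = 74
r[12] = max(4+74, 13+65, 10+61, …, 33+4, 51+0) = 78
Maximum revenue is €78.
Now minimize piece count subject to staying optimal: for each k, pieces[k] = 1 + min over i with p[i]+r[k−i]=r[k] of pieces[k−i].
pieces[9] = 1
pieces[10] = 2
pieces[11] = 2
pieces[12] = 3

3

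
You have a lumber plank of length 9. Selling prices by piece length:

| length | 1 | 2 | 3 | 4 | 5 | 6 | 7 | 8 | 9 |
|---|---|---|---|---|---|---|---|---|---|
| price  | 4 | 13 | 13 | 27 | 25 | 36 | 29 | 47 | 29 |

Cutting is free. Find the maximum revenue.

Let r[k] be the best obtainable value from length k. For each k, try every first piece i and keep the best of price[i] + r[k−i].
r[1] = 4
r[2] = max(4+4, 13+0) = 13
r[3] = max(4+13, 13+4, 13+0) = 17
r[4] = max(4+17, 13+13, 13+4, 27+0) = 27
r[5] = max(4+27, 13+17, 13+13, 27+4, 25+0) = 31
r[6] = max(4+31, 13+27, 13+17, 27+13, 25+4, 36+0) = 40
r[7] = max(4+40, 13+31, 13+27, …, 36+4, 29+0) = 44
r[8] = max(4+44, 13+40, 13+31, …, 29+4, 47+0) = 54
r[9] = max(4+54, 13+44, 13+40, …, 47+4, 29+0) = 58
One optimal cutting: 4 + 4 + 1 → $27 + $27 + $4 = $58.

58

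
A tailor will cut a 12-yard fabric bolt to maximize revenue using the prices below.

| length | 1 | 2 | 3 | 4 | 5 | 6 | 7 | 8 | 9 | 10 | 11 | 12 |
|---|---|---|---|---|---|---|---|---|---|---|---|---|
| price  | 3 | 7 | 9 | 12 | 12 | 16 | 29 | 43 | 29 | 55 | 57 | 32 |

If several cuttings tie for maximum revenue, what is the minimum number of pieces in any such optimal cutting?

2

Build r[k] bottom-up: r[k] = max over allowed piece i of (p[i] + r[k−i]).
r[1] = 3
r[2] = max(3+3, 7+0) = 7
r[3] = max(3+7, 7+3, 9+0) = 10
r[4] = max(3+10, 7+7, 9+3, 12+0) = 14
r[5] = max(3+14, 7+10, 9+7, 12+3, 12+0) = 17
r[6] = max(3+17, 7+14, 9+10, 12+7, 12+3, 16+0) = 21
r[7] = max(3+21, 7+17, 9+14, …, 16+3, 29+0) = 29
r[8] = max(3+29, 7+21, 9+17, …, 29+3, 43+0) = 43
r[9] = max(3+43, 7+29, 9+21, …, 43+3, 29+0) = 46
r[10] = max(3+46, 7+43, 9+29, …, 29+3, 55+0) = 55
r[11] = max(3+55, 7+46, 9+43, …, 55+3, 57+0) = 58
r[12] = max(3+58, 7+55, 9+46, …, 57+3, 32+0) = 62
Maximum revenue is $62.
Now minimize piece count subject to staying optimal: for each k, pieces[k] = 1 + min over i with p[i]+r[k−i]=r[k] of pieces[k−i].
pieces[9] = 2
pieces[10] = 1
pieces[11] = 2
pieces[12] = 2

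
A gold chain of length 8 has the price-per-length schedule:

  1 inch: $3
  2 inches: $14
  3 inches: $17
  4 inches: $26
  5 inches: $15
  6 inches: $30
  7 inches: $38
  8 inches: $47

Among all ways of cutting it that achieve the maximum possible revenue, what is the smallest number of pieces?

4

Consider every possible first cut. r[k] is the best of p[i]+r[k−i] over all sellable i≤k.
r[1] = 3
r[2] = 14
r[3] = 17  (first piece 1, then r[2]=14)
r[4] = 28  (first piece 2, then r[2]=14)
r[5] = 31  (first piece 1, then r[4]=28)
r[6] = 42  (first piece 2, then r[4]=28)
r[7] = 45  (first piece 1, then r[6]=42)
r[8] = 56  (first piece 2, then r[6]=42)
Maximum revenue is $56.
Now minimize piece count subject to staying optimal: for each k, pieces[k] = 1 + min over i with p[i]+r[k−i]=r[k] of pieces[k−i].
pieces[5] = 2
pieces[6] = 3
pieces[7] = 3
pieces[8] = 4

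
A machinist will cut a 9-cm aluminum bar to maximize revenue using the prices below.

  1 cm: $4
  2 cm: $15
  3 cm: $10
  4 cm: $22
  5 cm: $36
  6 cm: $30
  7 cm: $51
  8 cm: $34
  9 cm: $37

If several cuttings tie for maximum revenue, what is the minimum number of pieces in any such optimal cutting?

2

Build r[k] bottom-up: r[k] = max over allowed piece i of (p[i] + r[k−i]).
r[1] = 4
r[2] = max(4+4, 15+0) = 15
r[3] = max(4+15, 15+4, 10+0) = 19
r[4] = max(4+19, 15+15, 10+4, 22+0) = 30
r[5] = max(4+30, 15+19, 10+15, 22+4, 36+0) = 36
r[6] = max(4+36, 15+30, 10+19, 22+15, 36+4, 30+0) = 45
r[7] = max(4+45, 15+36, 10+30, …, 30+4, 51+0) = 51
r[8] = max(4+51, 15+45, 10+36, …, 51+4, 34+0) = 60
r[9] = max(4+60, 15+51, 10+45, …, 34+4, 37+0) = 66
Maximum revenue is $66.
Now minimize piece count subject to staying optimal: for each k, pieces[k] = 1 + min over i with p[i]+r[k−i]=r[k] of pieces[k−i].
pieces[6] = 3
pieces[7] = 1
pieces[8] = 4
pieces[9] = 2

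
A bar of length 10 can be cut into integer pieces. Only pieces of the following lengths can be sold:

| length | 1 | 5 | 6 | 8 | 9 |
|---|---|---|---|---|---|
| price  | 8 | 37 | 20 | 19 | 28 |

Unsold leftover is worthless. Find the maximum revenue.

Let best[k] be the best obtainable value from length k. For each k, try every first piece i and keep the best of price[i] + best[k−i].
best[1] = 8
best[2] = 16  (first piece 1, then best[1]=8)
best[3] = 24  (first piece 1, then best[2]=16)
best[4] = 32  (first piece 1, then best[3]=24)
best[5] = max(8+32, 37+0) = 40
best[6] = max(8+40, 37+8, 20+0) = 48
best[7] = max(8+48, 37+16, 20+8) = 56
best[8] = max(8+56, 37+24, 20+16, 19+0) = 64
best[9] = max(8+64, 37+32, 20+24, 19+8, 28+0) = 72
best[10] = max(8+72, 37+40, 20+32, 19+16, 28+8) = 80
One optimal cutting: 1 + 1 + 1 + 1 + 1 + 1 + 1 + 1 + 1 + 1 → €80.

80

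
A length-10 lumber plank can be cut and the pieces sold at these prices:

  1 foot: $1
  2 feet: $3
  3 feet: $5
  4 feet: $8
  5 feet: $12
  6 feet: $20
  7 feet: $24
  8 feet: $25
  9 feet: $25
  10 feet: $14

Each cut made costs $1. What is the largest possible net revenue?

28

Let v[k] be the best obtainable value from length k. For each k, try every first piece i and keep the best of price[i] + v[k−i] minus the 1 cut fee when i<k.
v[1] = 1
v[2] = 3
v[3] = 5
v[4] = 8
v[5] = 12
v[6] = 20
v[7] = 24
v[8] = 25
v[9] = 26  (first piece 2, then v[7]=24)
v[10] = 28  (first piece 3, then v[7]=24)
One optimal plan: pieces 7 + 3 (1 cut) → $29 − $1 = $28.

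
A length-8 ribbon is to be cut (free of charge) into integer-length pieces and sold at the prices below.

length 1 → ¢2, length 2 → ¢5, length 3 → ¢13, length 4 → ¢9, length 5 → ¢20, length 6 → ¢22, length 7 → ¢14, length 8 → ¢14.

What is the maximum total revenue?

Consider every possible first cut. R[k] is the best of p[i]+R[k−i] over all sellable i≤k.
R[1] = 2
R[2] = max(2+2, 5+0) = 5
R[3] = max(2+5, 5+2, 13+0) = 13
R[4] = max(2+13, 5+5, 13+2, 9+0) = 15
R[5] = max(2+15, 5+13, 13+5, 9+2, 20+0) = 20
R[6] = max(2+20, 5+15, 13+13, 9+5, 20+2, 22+0) = 26
R[7] = max(2+26, 5+20, 13+15, …, 22+2, 14+0) = 28
R[8] = max(2+28, 5+26, 13+20, …, 14+2, 14+0) = 33
One optimal cutting: 5 + 3 → ¢20 + ¢13 = ¢33.

33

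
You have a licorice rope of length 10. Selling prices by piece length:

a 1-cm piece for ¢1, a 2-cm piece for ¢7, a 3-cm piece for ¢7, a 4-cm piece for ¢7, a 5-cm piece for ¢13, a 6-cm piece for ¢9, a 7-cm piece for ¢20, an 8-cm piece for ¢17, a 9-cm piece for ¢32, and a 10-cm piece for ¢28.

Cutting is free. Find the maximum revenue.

Consider every possible first cut. best[k] is the best of p[i]+best[k−i] over all sellable i≤k.
best[1] = 1
best[2] = 7
best[3] = 8  (first piece 1, then best[2]=7)
best[4] = 14  (first piece 2, then best[2]=7)
best[5] = 15  (first piece 1, then best[4]=14)
best[6] = 21  (first piece 2, then best[4]=14)
best[7] = 22  (first piece 1, then best[6]=21)
best[8] = 28  (first piece 2, then best[6]=21)
best[9] = 32
best[10] = 35  (first piece 2, then best[8]=28)
One optimal cutting: 2 + 2 + 2 + 2 + 2 → ¢7 + ¢7 + ¢7 + ¢7 + ¢7 = ¢35.

35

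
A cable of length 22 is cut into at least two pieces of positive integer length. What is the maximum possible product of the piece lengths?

2916

Fill prod[k] for k=2..22: at each k try every first piece i and multiply by the better of (k−i) uncut or prod[k−i].
prod[2] = 1*max(1,0) = 1*1 = 1
prod[3] = 1*max(2,1) = 1*2 = 2
prod[4] = 2*max(2,1) = 2*2 = 4
prod[5] = 2*max(3,2) = 2*3 = 6
prod[6] = 3*max(3,2) = 3*3 = 9
prod[7] = 2*max(5,6) = 2*6 = 12
prod[8] = 2*max(6,9) = 2*9 = 18
prod[9] = 3*max(6,9) = 3*9 = 27
prod[10] = 2*max(8,18) = 2*18 = 36
prod[11] = 2*max(9,27) = 2*27 = 54
prod[12] = 3*max(9,27) = 3*27 = 81
prod[13] = 2*max(11,54) = 2*54 = 108
prod[14] = 2*max(12,81) = 2*81 = 162
prod[15] = 3*max(12,81) = 3*81 = 243
prod[16] = 2*max(14,162) = 2*162 = 324
prod[17] = 2*max(15,243) = 2*243 = 486
prod[18] = 3*max(15,243) = 3*243 = 729
prod[19] = 2*max(17,486) = 2*486 = 972
prod[20] = 2*max(18,729) = 2*729 = 1458
prod[21] = 3*max(18,729) = 3*729 = 2187
prod[22] = 2*max(20,1458) = 2*1458 = 2916
One optimal split: 3 + 3 + 3 + 3 + 3 + 3 + 2 + 2; product 3*3*3*3*3*3*2*2 = 2916.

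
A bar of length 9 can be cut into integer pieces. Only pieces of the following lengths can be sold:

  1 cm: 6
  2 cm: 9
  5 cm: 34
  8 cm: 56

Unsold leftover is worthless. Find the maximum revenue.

Build best[k] bottom-up: best[k] = max over allowed piece i of (p[i] + best[k−i]).
best[1] = 6
best[2] = max(6+6, 9+0) = 12
best[3] = max(6+12, 9+6) = 18
best[4] = max(6+18, 9+12) = 24
best[5] = max(6+24, 9+18, 34+0) = 34
best[6] = max(6+34, 9+24, 34+6) = 40
best[7] = max(6+40, 9+34, 34+12) = 46
best[8] = max(6+46, 9+40, 34+18, 56+0) = 56
best[9] = max(6+56, 9+46, 34+24, 56+6) = 62
One optimal cutting: 8 + 1 → 62.

62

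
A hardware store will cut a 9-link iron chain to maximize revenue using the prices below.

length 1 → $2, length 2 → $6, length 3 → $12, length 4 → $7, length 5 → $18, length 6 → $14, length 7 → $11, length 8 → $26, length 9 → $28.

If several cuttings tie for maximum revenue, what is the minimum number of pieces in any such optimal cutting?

Build r[k] bottom-up: r[k] = max over allowed piece i of (p[i] + r[k−i]).
r[1] = 2
r[2] = 6
r[3] = 12
r[4] = 14  (first piece 1, then r[3]=12)
r[5] = 18  (first piece 2, then r[3]=12)
r[6] = 24  (first piece 3, then r[3]=12)
r[7] = 26  (first piece 1, then r[6]=24)
r[8] = 30  (first piece 2, then r[6]=24)
r[9] = 36  (first piece 3, then r[6]=24)
Maximum revenue is $36.
Now minimize piece count subject to staying optimal: for each k, pieces[k] = 1 + min over i with p[i]+r[k−i]=r[k] of pieces[k−i].
pieces[6] = 2
pieces[7] = 3
pieces[8] = 2
pieces[9] = 3

3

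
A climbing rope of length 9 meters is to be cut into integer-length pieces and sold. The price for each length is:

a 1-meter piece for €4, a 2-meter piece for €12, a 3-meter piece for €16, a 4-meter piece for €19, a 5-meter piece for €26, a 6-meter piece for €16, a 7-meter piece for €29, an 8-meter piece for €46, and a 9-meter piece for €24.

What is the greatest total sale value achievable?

Let R[k] be the best obtainable value from length k. For each k, try every first piece i and keep the best of price[i] + R[k−i].
R[1] = 4
R[2] = max(4+4, 12+0) = 12
R[3] = max(4+12, 12+4, 16+0) = 16
R[4] = max(4+16, 12+12, 16+4, 19+0) = 24
R[5] = max(4+24, 12+16, 16+12, 19+4, 26+0) = 28
R[6] = max(4+28, 12+24, 16+16, 19+12, 26+4, 16+0) = 36
R[7] = max(4+36, 12+28, 16+24, …, 16+4, 29+0) = 40
R[8] = max(4+40, 12+36, 16+28, …, 29+4, 46+0) = 48
R[9] = max(4+48, 12+40, 16+36, …, 46+4, 24+0) = 52
One optimal cutting: 2 + 2 + 2 + 2 + 1 → €12 + €12 + €12 + €12 + €4 = €52.

52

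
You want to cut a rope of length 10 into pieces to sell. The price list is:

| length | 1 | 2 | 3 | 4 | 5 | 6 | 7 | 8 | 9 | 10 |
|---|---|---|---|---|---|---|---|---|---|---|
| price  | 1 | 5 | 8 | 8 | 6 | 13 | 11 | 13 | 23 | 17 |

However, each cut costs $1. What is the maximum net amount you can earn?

Let v[k] be the best obtainable value from length k. For each k, try every first piece i and keep the best of price[i] + v[k−i] minus the 1 cut fee when i<k.
v[1] = 1
v[2] = 5
v[3] = 8
v[4] = 9  (first piece 2, then v[2]=5)
v[5] = 12  (first piece 2, then v[3]=8)
v[6] = 15  (first piece 3, then v[3]=8)
v[7] = 16  (first piece 2, then v[5]=12)
v[8] = 19  (first piece 2, then v[6]=15)
v[9] = 23
v[10] = 23  (first piece 1, then v[9]=23)
One optimal plan: pieces 9 + 1 (1 cut) → $24 − $1 = $23.

23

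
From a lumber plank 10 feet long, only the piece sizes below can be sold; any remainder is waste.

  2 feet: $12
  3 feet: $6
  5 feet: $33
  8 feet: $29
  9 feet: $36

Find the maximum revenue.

Build r[k] bottom-up: r[k] = max over allowed piece i of (p[i] + r[k−i]).
r[1] = 0
r[2] = 12
r[3] = 12
r[4] = 24  (first piece 2, then r[2]=12)
r[5] = 33
r[6] = 36  (first piece 2, then r[4]=24)
r[7] = 45  (first piece 2, then r[5]=33)
r[8] = 48  (first piece 2, then r[6]=36)
r[9] = 57  (first piece 2, then r[7]=45)
r[10] = 66  (first piece 5, then r[5]=33)
One optimal cutting: 5 + 5 → $66.

66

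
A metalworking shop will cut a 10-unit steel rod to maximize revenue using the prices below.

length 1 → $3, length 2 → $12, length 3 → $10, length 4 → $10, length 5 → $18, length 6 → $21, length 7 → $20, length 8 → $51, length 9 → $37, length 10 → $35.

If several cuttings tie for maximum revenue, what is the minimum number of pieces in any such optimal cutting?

Build r[k] bottom-up: r[k] = max over allowed piece i of (p[i] + r[k−i]).
r[1] = 3
r[2] = max(3+3, 12+0) = 12
r[3] = max(3+12, 12+3, 10+0) = 15
r[4] = max(3+15, 12+12, 10+3, 10+0) = 24
r[5] = max(3+24, 12+15, 10+12, 10+3, 18+0) = 27
r[6] = max(3+27, 12+24, 10+15, 10+12, 18+3, 21+0) = 36
r[7] = max(3+36, 12+27, 10+24, …, 21+3, 20+0) = 39
r[8] = max(3+39, 12+36, 10+27, …, 20+3, 51+0) = 51
r[9] = max(3+51, 12+39, 10+36, …, 51+3, 37+0) = 54
r[10] = max(3+54, 12+51, 10+39, …, 37+3, 35+0) = 63
Maximum revenue is $63.
Now minimize piece count subject to staying optimal: for each k, pieces[k] = 1 + min over i with p[i]+r[k−i]=r[k] of pieces[k−i].
pieces[7] = 4
pieces[8] = 1
pieces[9] = 2
pieces[10] = 2

2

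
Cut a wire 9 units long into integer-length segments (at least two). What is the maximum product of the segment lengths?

Let g[k] be the best product for length k (with at least one cut). For each first piece i, the rest contributes max(k−i, g[k−i]).
g[2] = 1*max(1,0) = 1*1 = 1
g[3] = 1*max(2,1) = 1*2 = 2
g[4] = 2*max(2,1) = 2*2 = 4
g[5] = 2*max(3,2) = 2*3 = 6
g[6] = 3*max(3,2) = 3*3 = 9
g[7] = 2*max(5,6) = 2*6 = 12
g[8] = 2*max(6,9) = 2*9 = 18
g[9] = 3*max(6,9) = 3*9 = 27
One optimal split: 3 + 3 + 3; product 3*3*3 = 27.

27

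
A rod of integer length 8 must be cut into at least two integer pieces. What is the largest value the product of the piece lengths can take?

18

Define P[k] = max over 1≤i<k of i · max(k−i, P[k−i]); the inner max lets the remainder stay uncut if that's better.
P[2] = 1×max(1,0) = 1×1 = 1
P[3] = max(1×2, 2×1) = 2
P[4] = max(1×3, 2×2, 3×1) = 4
P[5] = max(1×4, 2×3, 3×2, 4×1) = 6
P[6] = max(1×6, 2×4, 3×3, 4×2, 5×1) = 9
P[7] = max(1×9, 2×6, 3×4, 4×3, 5×2, 6×1) = 12
P[8] = max(1×12, 2×9, 3×6, …, 6×2, 7×1) = 18
One optimal split: 3 + 3 + 2; product 3×3×2 = 18.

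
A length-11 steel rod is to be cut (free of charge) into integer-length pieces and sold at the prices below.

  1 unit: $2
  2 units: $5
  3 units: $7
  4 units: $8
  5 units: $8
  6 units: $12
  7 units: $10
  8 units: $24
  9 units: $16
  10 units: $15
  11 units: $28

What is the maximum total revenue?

31

Let r[k] be the best obtainable value from length k. For each k, try every first piece i and keep the best of price[i] + r[k−i].
r[1] = 2
r[2] = 5
r[3] = 7  (first piece 1, then r[2]=5)
r[4] = 10  (first piece 2, then r[2]=5)
r[5] = 12  (first piece 1, then r[4]=10)
r[6] = 15  (first piece 2, then r[4]=10)
r[7] = 17  (first piece 1, then r[6]=15)
r[8] = 24
r[9] = 26  (first piece 1, then r[8]=24)
r[10] = 29  (first piece 2, then r[8]=24)
r[11] = 31  (first piece 1, then r[10]=29)
One optimal cutting: 8 + 2 + 1 → $24 + $5 + $2 = $31.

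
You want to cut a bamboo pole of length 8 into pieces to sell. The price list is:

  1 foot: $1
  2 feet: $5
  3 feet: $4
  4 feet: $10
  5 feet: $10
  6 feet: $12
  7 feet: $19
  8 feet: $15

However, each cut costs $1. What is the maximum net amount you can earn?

Build net[k] bottom-up: net[k] = max over allowed piece i of (p[i] + net[k−i]) − 1 per cut.
net[1] = 1
net[2] = max(1+1-1, 5+0) = 5
net[3] = max(1+5-1, 5+1-1, 4+0) = 5
net[4] = max(1+5-1, 5+5-1, 4+1-1, 10+0) = 10
net[5] = max(1+10-1, 5+5-1, 4+5-1, 10+1-1, 10+0) = 10
net[6] = max(1+10-1, 5+10-1, 4+5-1, 10+5-1, 10+1-1, 12+0) = 14
net[7] = max(1+14-1, 5+10-1, 4+10-1, …, 12+1-1, 19+0) = 19
net[8] = max(1+19-1, 5+14-1, 4+10-1, …, 19+1-1, 15+0) = 19
One optimal plan: pieces 7 + 1 (1 cut) → $20 − $1 = $19.

19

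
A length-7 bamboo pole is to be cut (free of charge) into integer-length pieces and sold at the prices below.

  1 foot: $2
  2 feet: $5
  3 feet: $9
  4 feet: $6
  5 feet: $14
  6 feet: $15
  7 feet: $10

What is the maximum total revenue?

Consider every possible first cut. v[k] is the best of p[i]+v[k−i] over all sellable i≤k.
v[1] = 2
v[2] = 5
v[3] = 9
v[4] = 11  (first piece 1, then v[3]=9)
v[5] = 14  (first piece 2, then v[3]=9)
v[6] = 18  (first piece 3, then v[3]=9)
v[7] = 20  (first piece 1, then v[6]=18)
One optimal cutting: 3 + 3 + 1 → $9 + $9 + $2 = $20.

20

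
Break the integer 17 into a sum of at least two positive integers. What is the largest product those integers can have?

486

Let m[k] be the best product for length k (with at least one cut). For each first piece i, the rest contributes max(k−i, m[k−i]).
m[2] = 1×max(1,0) = 1×1 = 1
m[3] = max(1×2, 2×1) = 2
m[4] = max(1×3, 2×2, 3×1) = 4
m[5] = max(1×4, 2×3, 3×2, 4×1) = 6
m[6] = max(1×6, 2×4, 3×3, 4×2, 5×1) = 9
m[7] = max(1×9, 2×6, 3×4, 4×3, 5×2, 6×1) = 12
m[8] = max(1×12, 2×9, 3×6, …, 6×2, 7×1) = 18
m[9] = max(1×18, 2×12, 3×9, …, 7×2, 8×1) = 27
m[10] = max(1×27, 2×18, 3×12, …, 8×2, 9×1) = 36
m[11] = max(1×36, 2×27, 3×18, …, 9×2, 10×1) = 54
m[12] = max(1×54, 2×36, 3×27, …, 10×2, 11×1) = 81
m[13] = max(1×81, 2×54, 3×36, …, 11×2, 12×1) = 108
m[14] = max(1×108, 2×81, 3×54, …, 12×2, 13×1) = 162
m[15] = max(1×162, 2×108, 3×81, …, 13×2, 14×1) = 243
m[16] = max(1×243, 2×162, 3×108, …, 14×2, 15×1) = 324
m[17] = max(1×324, 2×243, 3×162, …, 15×2, 16×1) = 486
One optimal split: 3 + 3 + 3 + 3 + 3 + 2; product 3×3×3×3×3×2 = 486.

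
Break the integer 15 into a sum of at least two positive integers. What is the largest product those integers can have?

Define g[k] = max over 1≤i<k of i · max(k−i, g[k−i]); the inner max lets the remainder stay uncut if that's better.
g[2] = 1×max(1,0) = 1×1 = 1
g[3] = max(1×2, 2×1) = 2
g[4] = max(1×3, 2×2, 3×1) = 4
g[5] = max(1×4, 2×3, 3×2, 4×1) = 6
g[6] = max(1×6, 2×4, 3×3, 4×2, 5×1) = 9
g[7] = max(1×9, 2×6, 3×4, 4×3, 5×2, 6×1) = 12
g[8] = max(1×12, 2×9, 3×6, …, 6×2, 7×1) = 18
g[9] = max(1×18, 2×12, 3×9, …, 7×2, 8×1) = 27
g[10] = max(1×27, 2×18, 3×12, …, 8×2, 9×1) = 36
g[11] = max(1×36, 2×27, 3×18, …, 9×2, 10×1) = 54
g[12] = max(1×54, 2×36, 3×27, …, 10×2, 11×1) = 81
g[13] = max(1×81, 2×54, 3×36, …, 11×2, 12×1) = 108
g[14] = max(1×108, 2×81, 3×54, …, 12×2, 13×1) = 162
g[15] = max(1×162, 2×108, 3×81, …, 13×2, 14×1) = 243
One optimal split: 3 + 3 + 3 + 3 + 3; product 3×3×3×3×3 = 243.

243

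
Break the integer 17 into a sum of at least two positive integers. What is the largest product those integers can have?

Let g[k] be the best product for length k (with at least one cut). For each first piece i, the rest contributes max(k−i, g[k−i]).
g[2] = 1×max(1,0) = 1×1 = 1
g[3] = 1×max(2,1) = 1×2 = 2
g[4] = 2×max(2,1) = 2×2 = 4
g[5] = 2×max(3,2) = 2×3 = 6
g[6] = 3×max(3,2) = 3×3 = 9
g[7] = 2×max(5,6) = 2×6 = 12
g[8] = 2×max(6,9) = 2×9 = 18
g[9] = 3×max(6,9) = 3×9 = 27
g[10] = 2×max(8,18) = 2×18 = 36
g[11] = 2×max(9,27) = 2×27 = 54
g[12] = 3×max(9,27) = 3×27 = 81
g[13] = 2×max(11,54) = 2×54 = 108
g[14] = 2×max(12,81) = 2×81 = 162
g[15] = 3×max(12,81) = 3×81 = 243
g[16] = 2×max(14,162) = 2×162 = 324
g[17] = 2×max(15,243) = 2×243 = 486
One optimal split: 3 + 3 + 3 + 3 + 3 + 2; product 3×3×3×3×3×2 = 486.

486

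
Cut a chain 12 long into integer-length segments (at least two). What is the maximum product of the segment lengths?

Define P[k] = max over 1≤i<k of i · max(k−i, P[k−i]); the inner max lets the remainder stay uncut if that's better.
P[2] = 1*max(1,0) = 1*1 = 1
P[3] = max(1*2, 2*1) = 2
P[4] = max(1*3, 2*2, 3*1) = 4
P[5] = max(1*4, 2*3, 3*2, 4*1) = 6
P[6] = max(1*6, 2*4, 3*3, 4*2, 5*1) = 9
P[7] = max(1*9, 2*6, 3*4, 4*3, 5*2, 6*1) = 12
P[8] = max(1*12, 2*9, 3*6, …, 6*2, 7*1) = 18
P[9] = max(1*18, 2*12, 3*9, …, 7*2, 8*1) = 27
P[10] = max(1*27, 2*18, 3*12, …, 8*2, 9*1) = 36
P[11] = max(1*36, 2*27, 3*18, …, 9*2, 10*1) = 54
P[12] = max(1*54, 2*36, 3*27, …, 10*2, 11*1) = 81
One optimal split: 3 + 3 + 3 + 3; product 3*3*3*3 = 81.

81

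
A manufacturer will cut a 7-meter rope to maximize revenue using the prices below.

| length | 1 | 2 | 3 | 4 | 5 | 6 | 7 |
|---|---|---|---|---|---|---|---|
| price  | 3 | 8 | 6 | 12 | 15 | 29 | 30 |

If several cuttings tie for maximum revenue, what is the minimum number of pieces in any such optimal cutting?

2

Build r[k] bottom-up: r[k] = max over allowed piece i of (p[i] + r[k−i]).
r[1] = 3
r[2] = 8
r[3] = 11  (first piece 1, then r[2]=8)
r[4] = 16  (first piece 2, then r[2]=8)
r[5] = 19  (first piece 1, then r[4]=16)
r[6] = 29
r[7] = 32  (first piece 1, then r[6]=29)
Maximum revenue is 32.
Now minimize piece count subject to staying optimal: for each k, pieces[k] = 1 + min over i with p[i]+r[k−i]=r[k] of pieces[k−i].
pieces[4] = 2
pieces[5] = 3
pieces[6] = 1
pieces[7] = 2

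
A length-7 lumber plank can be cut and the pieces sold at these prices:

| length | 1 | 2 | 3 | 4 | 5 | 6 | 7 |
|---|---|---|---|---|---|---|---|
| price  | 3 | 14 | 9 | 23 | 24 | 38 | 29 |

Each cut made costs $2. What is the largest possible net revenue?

39

Build net[k] bottom-up: net[k] = max over allowed piece i of (p[i] + net[k−i]) − 2 per cut.
net[1] = 3
net[2] = max(3+3-2, 14+0) = 14
net[3] = max(3+14-2, 14+3-2, 9+0) = 15
net[4] = max(3+15-2, 14+14-2, 9+3-2, 23+0) = 26
net[5] = max(3+26-2, 14+15-2, 9+14-2, 23+3-2, 24+0) = 27
net[6] = max(3+27-2, 14+26-2, 9+15-2, 23+14-2, 24+3-2, 38+0) = 38
net[7] = max(3+38-2, 14+27-2, 9+26-2, …, 38+3-2, 29+0) = 39
One optimal plan: pieces 2 + 2 + 2 + 1 (3 cuts) → $45 − $6 = $39.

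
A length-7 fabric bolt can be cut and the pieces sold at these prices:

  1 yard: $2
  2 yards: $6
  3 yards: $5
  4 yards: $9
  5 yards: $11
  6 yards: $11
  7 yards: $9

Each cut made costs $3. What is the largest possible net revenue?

Consider every possible first cut. r[k] is the best of p[i]+r[k−i] over all sellable i≤k, charging 3 whenever i<k.
r[1] = 2
r[2] = max(2+2-3, 6+0) = 6
r[3] = max(2+6-3, 6+2-3, 5+0) = 5
r[4] = max(2+5-3, 6+6-3, 5+2-3, 9+0) = 9
r[5] = max(2+9-3, 6+5-3, 5+6-3, 9+2-3, 11+0) = 11
r[6] = max(2+11-3, 6+9-3, 5+5-3, 9+6-3, 11+2-3, 11+0) = 12
r[7] = max(2+12-3, 6+11-3, 5+9-3, …, 11+2-3, 9+0) = 14
One optimal plan: pieces 5 + 2 (1 cut) → $17 − $3 = $14.

14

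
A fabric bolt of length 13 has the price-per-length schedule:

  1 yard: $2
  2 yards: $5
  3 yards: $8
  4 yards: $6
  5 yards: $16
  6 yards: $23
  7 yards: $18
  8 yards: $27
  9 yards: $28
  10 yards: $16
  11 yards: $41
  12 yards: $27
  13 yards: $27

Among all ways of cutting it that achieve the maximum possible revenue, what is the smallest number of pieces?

Consider every possible first cut. r[k] is the best of p[i]+r[k−i] over all sellable i≤k.
r[1] = 2
r[2] = 5
r[3] = 8
r[4] = 10  (first piece 1, then r[3]=8)
r[5] = 16
r[6] = 23
r[7] = 25  (first piece 1, then r[6]=23)
r[8] = 28  (first piece 2, then r[6]=23)
r[9] = 31  (first piece 3, then r[6]=23)
r[10] = 33  (first piece 1, then r[9]=31)
r[11] = 41
r[12] = 46  (first piece 6, then r[6]=23)
r[13] = 48  (first piece 1, then r[12]=46)
Maximum revenue is $48.
Now minimize piece count subject to staying optimal: for each k, pieces[k] = 1 + min over i with p[i]+r[k−i]=r[k] of pieces[k−i].
pieces[10] = 3
pieces[11] = 1
pieces[12] = 2
pieces[13] = 3

3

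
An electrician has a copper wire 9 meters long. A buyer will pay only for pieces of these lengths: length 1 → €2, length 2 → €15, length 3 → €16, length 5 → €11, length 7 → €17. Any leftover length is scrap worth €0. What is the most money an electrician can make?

Build r[k] bottom-up: r[k] = max over allowed piece i of (p[i] + r[k−i]).
r[1] = 2
r[2] = max(2+2, 15+0) = 15
r[3] = max(2+15, 15+2, 16+0) = 17
r[4] = max(2+17, 15+15, 16+2) = 30
r[5] = max(2+30, 15+17, 16+15, 11+0) = 32
r[6] = max(2+32, 15+30, 16+17, 11+2) = 45
r[7] = max(2+45, 15+32, 16+30, 11+15, 17+0) = 47
r[8] = max(2+47, 15+45, 16+32, 11+17, 17+2) = 60
r[9] = max(2+60, 15+47, 16+45, 11+30, 17+15) = 62
One optimal cutting: 2 + 2 + 2 + 2 + 1 → €62.

62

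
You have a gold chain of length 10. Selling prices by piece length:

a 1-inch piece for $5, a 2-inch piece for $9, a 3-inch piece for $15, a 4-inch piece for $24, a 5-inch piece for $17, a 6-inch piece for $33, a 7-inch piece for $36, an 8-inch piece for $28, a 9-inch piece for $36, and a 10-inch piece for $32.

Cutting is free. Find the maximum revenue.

Build r[k] bottom-up: r[k] = max over allowed piece i of (p[i] + r[k−i]).
r[1] = 5
r[2] = 10  (first piece 1, then r[1]=5)
r[3] = 15  (first piece 1, then r[2]=10)
r[4] = 24
r[5] = 29  (first piece 1, then r[4]=24)
r[6] = 34  (first piece 1, then r[5]=29)
r[7] = 39  (first piece 1, then r[6]=34)
r[8] = 48  (first piece 4, then r[4]=24)
r[9] = 53  (first piece 1, then r[8]=48)
r[10] = 58  (first piece 1, then r[9]=53)
One optimal cutting: 4 + 4 + 1 + 1 → $24 + $24 + $5 + $5 = $58.

58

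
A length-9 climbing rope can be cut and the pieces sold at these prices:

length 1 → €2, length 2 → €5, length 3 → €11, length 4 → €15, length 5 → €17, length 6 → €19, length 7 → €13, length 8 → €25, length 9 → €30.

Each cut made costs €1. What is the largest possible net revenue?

31

Consider every possible first cut. v[k] is the best of p[i]+v[k−i] over all sellable i≤k, charging 1 whenever i<k.
v[1] = 2
v[2] = max(2+2-1, 5+0) = 5
v[3] = max(2+5-1, 5+2-1, 11+0) = 11
v[4] = max(2+11-1, 5+5-1, 11+2-1, 15+0) = 15
v[5] = max(2+15-1, 5+11-1, 11+5-1, 15+2-1, 17+0) = 17
v[6] = max(2+17-1, 5+15-1, 11+11-1, 15+5-1, 17+2-1, 19+0) = 21
v[7] = max(2+21-1, 5+17-1, 11+15-1, …, 19+2-1, 13+0) = 25
v[8] = max(2+25-1, 5+21-1, 11+17-1, …, 13+2-1, 25+0) = 29
v[9] = max(2+29-1, 5+25-1, 11+21-1, …, 25+2-1, 30+0) = 31
One optimal plan: pieces 3 + 3 + 3 (2 cuts) → €33 − €2 = €31.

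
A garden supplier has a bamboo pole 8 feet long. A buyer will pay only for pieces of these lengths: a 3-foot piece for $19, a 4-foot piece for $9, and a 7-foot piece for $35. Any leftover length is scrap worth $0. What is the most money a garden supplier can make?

38

Build f[k] bottom-up: f[k] = max over allowed piece i of (p[i] + f[k−i]).
f[1] = 0
f[2] = 0
f[3] = 19
f[4] = 19
f[5] = 19
f[6] = 38  (first piece 3, then f[3]=19)
f[7] = 38
f[8] = 38
One optimal cutting: pieces 3 + 3 with 2 feet of scrap → $38.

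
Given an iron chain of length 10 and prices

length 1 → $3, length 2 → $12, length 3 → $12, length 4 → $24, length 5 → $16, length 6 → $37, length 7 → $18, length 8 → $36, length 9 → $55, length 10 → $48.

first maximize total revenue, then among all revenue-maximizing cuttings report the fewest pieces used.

Let r[k] be the best obtainable value from length k. For each k, try every first piece i and keep the best of price[i] + r[k−i].
r[1] = 3
r[2] = max(3+3, 12+0) = 12
r[3] = max(3+12, 12+3, 12+0) = 15
r[4] = max(3+15, 12+12, 12+3, 24+0) = 24
r[5] = max(3+24, 12+15, 12+12, 24+3, 16+0) = 27
r[6] = max(3+27, 12+24, 12+15, 24+12, 16+3, 37+0) = 37
r[7] = max(3+37, 12+27, 12+24, …, 37+3, 18+0) = 40
r[8] = max(3+40, 12+37, 12+27, …, 18+3, 36+0) = 49
r[9] = max(3+49, 12+40, 12+37, …, 36+3, 55+0) = 55
r[10] = max(3+55, 12+49, 12+40, …, 55+3, 48+0) = 61
Maximum revenue is $61.
Now minimize piece count subject to staying optimal: for each k, pieces[k] = 1 + min over i with p[i]+r[k−i]=r[k] of pieces[k−i].
pieces[7] = 2
pieces[8] = 2
pieces[9] = 1
pieces[10] = 2

2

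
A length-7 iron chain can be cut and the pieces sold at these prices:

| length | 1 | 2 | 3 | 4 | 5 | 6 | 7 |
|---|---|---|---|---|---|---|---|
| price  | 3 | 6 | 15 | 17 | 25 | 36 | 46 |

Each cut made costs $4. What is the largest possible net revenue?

46

Let v[k] be the best obtainable value from length k. For each k, try every first piece i and keep the best of price[i] + v[k−i] minus the 4 cut fee when i<k.
v[1] = 3
v[2] = max(3+3-4, 6+0) = 6
v[3] = max(3+6-4, 6+3-4, 15+0) = 15
v[4] = max(3+15-4, 6+6-4, 15+3-4, 17+0) = 17
v[5] = max(3+17-4, 6+15-4, 15+6-4, 17+3-4, 25+0) = 25
v[6] = max(3+25-4, 6+17-4, 15+15-4, 17+6-4, 25+3-4, 36+0) = 36
v[7] = max(3+36-4, 6+25-4, 15+17-4, …, 36+3-4, 46+0) = 46
Best is to make no cuts and sell whole for $46.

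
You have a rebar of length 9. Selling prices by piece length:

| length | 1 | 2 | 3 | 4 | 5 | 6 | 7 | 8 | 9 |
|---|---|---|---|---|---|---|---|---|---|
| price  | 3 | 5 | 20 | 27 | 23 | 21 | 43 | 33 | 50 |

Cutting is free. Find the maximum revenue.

60

Let r[k] be the best obtainable value from length k. For each k, try every first piece i and keep the best of price[i] + r[k−i].
r[1] = 3
r[2] = max(3+3, 5+0) = 6
r[3] = max(3+6, 5+3, 20+0) = 20
r[4] = max(3+20, 5+6, 20+3, 27+0) = 27
r[5] = max(3+27, 5+20, 20+6, 27+3, 23+0) = 30
r[6] = max(3+30, 5+27, 20+20, 27+6, 23+3, 21+0) = 40
r[7] = max(3+40, 5+30, 20+27, …, 21+3, 43+0) = 47
r[8] = max(3+47, 5+40, 20+30, …, 43+3, 33+0) = 54
r[9] = max(3+54, 5+47, 20+40, …, 33+3, 50+0) = 60
One optimal cutting: 3 + 3 + 3 → ₹20 + ₹20 + ₹20 = ₹60.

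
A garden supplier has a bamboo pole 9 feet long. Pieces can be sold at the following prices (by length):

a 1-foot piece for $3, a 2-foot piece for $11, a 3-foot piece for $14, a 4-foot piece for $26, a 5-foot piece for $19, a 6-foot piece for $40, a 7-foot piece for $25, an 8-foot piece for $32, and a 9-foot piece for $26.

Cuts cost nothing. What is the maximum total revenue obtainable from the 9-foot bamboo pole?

Consider every possible first cut. R[k] is the best of p[i]+R[k−i] over all sellable i≤k.
R[1] = 3
R[2] = max(3+3, 11+0) = 11
R[3] = max(3+11, 11+3, 14+0) = 14
R[4] = max(3+14, 11+11, 14+3, 26+0) = 26
R[5] = max(3+26, 11+14, 14+11, 26+3, 19+0) = 29
R[6] = max(3+29, 11+26, 14+14, 26+11, 19+3, 40+0) = 40
R[7] = max(3+40, 11+29, 14+26, …, 40+3, 25+0) = 43
R[8] = max(3+43, 11+40, 14+29, …, 25+3, 32+0) = 52
R[9] = max(3+52, 11+43, 14+40, …, 32+3, 26+0) = 55
One optimal cutting: 4 + 4 + 1 → $26 + $26 + $3 = $55.

55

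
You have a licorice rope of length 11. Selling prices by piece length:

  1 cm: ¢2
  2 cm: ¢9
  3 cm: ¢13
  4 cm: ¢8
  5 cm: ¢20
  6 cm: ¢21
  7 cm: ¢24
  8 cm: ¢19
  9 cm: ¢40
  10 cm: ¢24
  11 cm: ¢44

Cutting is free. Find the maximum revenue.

Build best[k] bottom-up: best[k] = max over allowed piece i of (p[i] + best[k−i]).
best[1] = 2
best[2] = max(2+2, 9+0) = 9
best[3] = max(2+9, 9+2, 13+0) = 13
best[4] = max(2+13, 9+9, 13+2, 8+0) = 18
best[5] = max(2+18, 9+13, 13+9, 8+2, 20+0) = 22
best[6] = max(2+22, 9+18, 13+13, 8+9, 20+2, 21+0) = 27
best[7] = max(2+27, 9+22, 13+18, …, 21+2, 24+0) = 31
best[8] = max(2+31, 9+27, 13+22, …, 24+2, 19+0) = 36
best[9] = max(2+36, 9+31, 13+27, …, 19+2, 40+0) = 40
best[10] = max(2+40, 9+36, 13+31, …, 40+2, 24+0) = 45
best[11] = max(2+45, 9+40, 13+36, …, 24+2, 44+0) = 49
One optimal cutting: 3 + 2 + 2 + 2 + 2 → ¢13 + ¢9 + ¢9 + ¢9 + ¢9 = ¢49.

49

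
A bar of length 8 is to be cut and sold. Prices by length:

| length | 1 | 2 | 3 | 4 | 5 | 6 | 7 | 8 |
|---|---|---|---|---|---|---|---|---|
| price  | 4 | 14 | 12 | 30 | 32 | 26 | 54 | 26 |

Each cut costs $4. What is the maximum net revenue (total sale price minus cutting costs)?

56

Let v[k] be the best obtainable value from length k. For each k, try every first piece i and keep the best of price[i] + v[k−i] minus the 4 cut fee when i<k.
v[1] = 4
v[2] = max(4+4-4, 14+0) = 14
v[3] = max(4+14-4, 14+4-4, 12+0) = 14
v[4] = max(4+14-4, 14+14-4, 12+4-4, 30+0) = 30
v[5] = max(4+30-4, 14+14-4, 12+14-4, 30+4-4, 32+0) = 32
v[6] = max(4+32-4, 14+30-4, 12+14-4, 30+14-4, 32+4-4, 26+0) = 40
v[7] = max(4+40-4, 14+32-4, 12+30-4, …, 26+4-4, 54+0) = 54
v[8] = max(4+54-4, 14+40-4, 12+32-4, …, 54+4-4, 26+0) = 56
One optimal plan: pieces 4 + 4 (1 cut) → $60 − $4 = $56.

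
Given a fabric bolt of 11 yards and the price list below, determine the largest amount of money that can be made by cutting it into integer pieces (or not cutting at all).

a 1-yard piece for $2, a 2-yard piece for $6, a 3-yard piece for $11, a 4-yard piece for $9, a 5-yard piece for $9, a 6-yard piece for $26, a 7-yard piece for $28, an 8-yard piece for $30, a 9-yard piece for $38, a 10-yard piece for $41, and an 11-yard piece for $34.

Let r[k] be the best obtainable value from length k. For each k, try every first piece i and keep the best of price[i] + r[k−i].
r[1] = 2
r[2] = max(2+2, 6+0) = 6
r[3] = max(2+6, 6+2, 11+0) = 11
r[4] = max(2+11, 6+6, 11+2, 9+0) = 13
r[5] = max(2+13, 6+11, 11+6, 9+2, 9+0) = 17
r[6] = max(2+17, 6+13, 11+11, 9+6, 9+2, 26+0) = 26
r[7] = max(2+26, 6+17, 11+13, …, 26+2, 28+0) = 28
r[8] = max(2+28, 6+26, 11+17, …, 28+2, 30+0) = 32
r[9] = max(2+32, 6+28, 11+26, …, 30+2, 38+0) = 38
r[10] = max(2+38, 6+32, 11+28, …, 38+2, 41+0) = 41
r[11] = max(2+41, 6+38, 11+32, …, 41+2, 34+0) = 44
One optimal cutting: 9 + 2 → $38 + $6 = $44.

44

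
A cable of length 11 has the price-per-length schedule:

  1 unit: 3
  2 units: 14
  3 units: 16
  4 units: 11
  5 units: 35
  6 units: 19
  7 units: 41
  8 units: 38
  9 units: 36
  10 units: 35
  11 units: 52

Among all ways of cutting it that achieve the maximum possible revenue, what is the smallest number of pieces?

4

Let r[k] be the best obtainable value from length k. For each k, try every first piece i and keep the best of price[i] + r[k−i].
r[1] = 3
r[2] = 14
r[3] = 17  (first piece 1, then r[2]=14)
r[4] = 28  (first piece 2, then r[2]=14)
r[5] = 35
r[6] = 42  (first piece 2, then r[4]=28)
r[7] = 49  (first piece 2, then r[5]=35)
r[8] = 56  (first piece 2, then r[6]=42)
r[9] = 63  (first piece 2, then r[7]=49)
r[10] = 70  (first piece 2, then r[8]=56)
r[11] = 77  (first piece 2, then r[9]=63)
Maximum revenue is 77.
Now minimize piece count subject to staying optimal: for each k, pieces[k] = 1 + min over i with p[i]+r[k−i]=r[k] of pieces[k−i].
pieces[8] = 4
pieces[9] = 3
pieces[10] = 2
pieces[11] = 4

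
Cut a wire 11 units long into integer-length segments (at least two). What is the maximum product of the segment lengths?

54

Let m[k] be the best product for length k (with at least one cut). For each first piece i, the rest contributes max(k−i, m[k−i]).
Small cases: m[2]=1, m[3]=2, m[4]=4, m[5]=6.
m[6] = max(1*6, 2*4, 3*3, 4*2, 5*1) = 9
m[7] = max(1*9, 2*6, 3*4, 4*3, 5*2, 6*1) = 12
m[8] = max(1*12, 2*9, 3*6, …, 6*2, 7*1) = 18
m[9] = max(1*18, 2*12, 3*9, …, 7*2, 8*1) = 27
m[10] = max(1*27, 2*18, 3*12, …, 8*2, 9*1) = 36
m[11] = max(1*36, 2*27, 3*18, …, 9*2, 10*1) = 54
One optimal split: 3 + 3 + 3 + 2; product 3*3*3*2 = 54.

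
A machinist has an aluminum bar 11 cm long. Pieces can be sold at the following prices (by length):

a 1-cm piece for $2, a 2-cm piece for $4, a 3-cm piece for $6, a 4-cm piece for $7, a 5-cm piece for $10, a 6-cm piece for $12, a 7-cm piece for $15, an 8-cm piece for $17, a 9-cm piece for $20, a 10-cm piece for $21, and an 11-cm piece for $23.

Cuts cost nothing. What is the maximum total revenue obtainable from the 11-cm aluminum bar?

24

Let best[k] be the best obtainable value from length k. For each k, try every first piece i and keep the best of price[i] + best[k−i].
best[1] = 2
best[2] = 4  (first piece 1, then best[1]=2)
best[3] = 6  (first piece 1, then best[2]=4)
best[4] = 8  (first piece 1, then best[3]=6)
best[5] = 10  (first piece 1, then best[4]=8)
best[6] = 12  (first piece 1, then best[5]=10)
best[7] = 15
best[8] = 17  (first piece 1, then best[7]=15)
best[9] = 20
best[10] = 22  (first piece 1, then best[9]=20)
best[11] = 24  (first piece 1, then best[10]=22)
One optimal cutting: 9 + 1 + 1 → $20 + $2 + $2 = $24.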